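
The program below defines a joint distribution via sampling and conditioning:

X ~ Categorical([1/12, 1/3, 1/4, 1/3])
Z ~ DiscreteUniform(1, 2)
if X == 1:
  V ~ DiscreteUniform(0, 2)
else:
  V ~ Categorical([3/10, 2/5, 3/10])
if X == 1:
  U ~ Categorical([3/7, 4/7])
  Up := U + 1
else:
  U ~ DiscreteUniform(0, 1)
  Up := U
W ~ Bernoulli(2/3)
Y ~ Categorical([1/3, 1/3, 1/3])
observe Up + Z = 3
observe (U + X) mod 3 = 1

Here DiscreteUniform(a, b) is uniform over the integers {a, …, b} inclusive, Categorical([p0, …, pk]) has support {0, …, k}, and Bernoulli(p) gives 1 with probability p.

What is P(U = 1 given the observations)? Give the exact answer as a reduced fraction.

P(U = 1 | obs) = 35/59

Enumerate traces; 54 have nonzero weight after conditioning:
  (X=0, Z=2, V=0, U=1, W=0, Y=0) weight 1/1440
  (X=0, Z=2, V=0, U=1, W=0, Y=1) weight 1/1440
  (X=0, Z=2, V=0, U=1, W=0, Y=2) weight 1/1440
  (X=0, Z=2, V=0, U=1, W=1, Y=0) weight 1/720
  (X=0, Z=2, V=0, U=1, W=1, Y=1) weight 1/720
  (X=0, Z=2, V=0, U=1, W=1, Y=2) weight 1/720
  (X=0, Z=2, V=1, U=1, W=0, Y=0) weight 1/1080
  (X=0, Z=2, V=1, U=1, W=0, Y=1) weight 1/1080
  (X=1, Z=2, V=0, U=0, W=0, Y=0) weight 1/378
  … 45 more
Group by U:
  weight(U=0) = 1/14
  weight(U=1) = 5/48
Total weight = 1/14 + 5/48 = 59/336
P(U=0 | obs) = 1/14 / 59/336 = 24/59
P(U=1 | obs) = 5/48 / 59/336 = 35/59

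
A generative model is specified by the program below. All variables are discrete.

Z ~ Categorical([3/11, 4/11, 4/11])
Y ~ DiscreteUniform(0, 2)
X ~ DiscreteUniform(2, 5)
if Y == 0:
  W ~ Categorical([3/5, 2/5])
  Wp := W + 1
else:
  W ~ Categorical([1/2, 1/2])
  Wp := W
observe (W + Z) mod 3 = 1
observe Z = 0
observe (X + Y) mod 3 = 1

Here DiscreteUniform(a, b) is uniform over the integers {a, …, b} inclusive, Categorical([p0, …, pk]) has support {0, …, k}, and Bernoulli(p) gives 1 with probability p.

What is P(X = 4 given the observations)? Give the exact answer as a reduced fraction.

Enumerate traces; 4 have nonzero weight after conditioning:
  (Z=0, Y=0, X=4, W=1) weight 1/110
  (Z=0, Y=1, X=3, W=1) weight 1/88
  (Z=0, Y=2, X=2, W=1) weight 1/88
  (Z=0, Y=2, X=5, W=1) weight 1/88
Group by X:
  weight(X=2) = 1/88
  weight(X=3) = 1/88
  weight(X=4) = 1/110
  weight(X=5) = 1/88
Total weight = 1/88 + 1/88 + 1/110 + 1/88 = 19/440
P(X=2 | obs) = 1/88 / 19/440 = 5/19
P(X=3 | obs) = 1/88 / 19/440 = 5/19
P(X=4 | obs) = 1/110 / 19/440 = 4/19
P(X=5 | obs) = 1/88 / 19/440 = 5/19

P(X = 4 | obs) = 4/19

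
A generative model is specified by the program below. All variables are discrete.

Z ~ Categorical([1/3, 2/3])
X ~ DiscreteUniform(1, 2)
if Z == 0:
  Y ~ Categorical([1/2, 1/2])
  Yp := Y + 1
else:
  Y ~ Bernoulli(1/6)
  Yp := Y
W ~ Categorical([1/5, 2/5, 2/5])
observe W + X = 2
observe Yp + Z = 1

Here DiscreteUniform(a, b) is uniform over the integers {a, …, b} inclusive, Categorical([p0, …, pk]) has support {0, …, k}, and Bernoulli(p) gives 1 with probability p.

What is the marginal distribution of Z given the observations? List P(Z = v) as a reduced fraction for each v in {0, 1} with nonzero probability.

Enumerate traces; 4 have nonzero weight after conditioning:
  (Z=0, X=1, Y=0, W=1) weight 1/30
  (Z=0, X=2, Y=0, W=0) weight 1/60
  (Z=1, X=1, Y=0, W=1) weight 1/9
  (Z=1, X=2, Y=0, W=0) weight 1/18
Group by Z:
  weight(Z=0) = 1/20
  weight(Z=1) = 1/6
Total weight = 1/20 + 1/6 = 13/60
P(Z=0 | obs) = 1/20 / 13/60 = 3/13
P(Z=1 | obs) = 1/6 / 13/60 = 10/13

P(Z=0) = 3/13, P(Z=1) = 10/13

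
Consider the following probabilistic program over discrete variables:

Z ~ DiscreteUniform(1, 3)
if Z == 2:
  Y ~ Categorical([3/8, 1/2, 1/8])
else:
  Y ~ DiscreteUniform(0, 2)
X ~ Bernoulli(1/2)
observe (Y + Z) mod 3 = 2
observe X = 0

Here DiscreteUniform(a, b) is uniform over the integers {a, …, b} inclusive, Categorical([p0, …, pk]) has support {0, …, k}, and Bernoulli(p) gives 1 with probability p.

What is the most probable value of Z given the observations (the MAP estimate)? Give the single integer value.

Enumerate traces; 3 have nonzero weight after conditioning:
  (Z=1, Y=1, X=0) weight 1/18
  (Z=2, Y=0, X=0) weight 1/16
  (Z=3, Y=2, X=0) weight 1/18
Group by Z:
  weight(Z=1) = 1/18
  weight(Z=2) = 1/16
  weight(Z=3) = 1/18
Total weight = 1/18 + 1/16 + 1/18 = 25/144
P(Z=1 | obs) = 1/18 / 25/144 = 8/25
P(Z=2 | obs) = 1/16 / 25/144 = 9/25
P(Z=3 | obs) = 1/18 / 25/144 = 8/25
argmax = 2

argmax_v P(Z = v | obs) = 2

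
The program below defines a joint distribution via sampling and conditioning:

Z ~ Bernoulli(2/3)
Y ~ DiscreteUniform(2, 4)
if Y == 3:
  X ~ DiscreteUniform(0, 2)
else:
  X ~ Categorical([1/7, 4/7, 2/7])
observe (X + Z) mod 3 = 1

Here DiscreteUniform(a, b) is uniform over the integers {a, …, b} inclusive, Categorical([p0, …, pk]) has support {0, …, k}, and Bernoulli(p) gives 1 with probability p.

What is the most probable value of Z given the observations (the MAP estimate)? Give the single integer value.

argmax_v P(Z = v | obs) = 0

Enumerate traces; 6 have nonzero weight after conditioning:
  (Z=0, Y=2, X=1) weight 4/63
  (Z=0, Y=3, X=1) weight 1/27
  (Z=0, Y=4, X=1) weight 4/63
  (Z=1, Y=2, X=0) weight 2/63
  (Z=1, Y=3, X=0) weight 2/27
  (Z=1, Y=4, X=0) weight 2/63
Group by Z:
  weight(Z=0) = 31/189
  weight(Z=1) = 26/189
Total weight = 31/189 + 26/189 = 19/63
P(Z=0 | obs) = 31/189 / 19/63 = 31/57
P(Z=1 | obs) = 26/189 / 19/63 = 26/57
argmax = 0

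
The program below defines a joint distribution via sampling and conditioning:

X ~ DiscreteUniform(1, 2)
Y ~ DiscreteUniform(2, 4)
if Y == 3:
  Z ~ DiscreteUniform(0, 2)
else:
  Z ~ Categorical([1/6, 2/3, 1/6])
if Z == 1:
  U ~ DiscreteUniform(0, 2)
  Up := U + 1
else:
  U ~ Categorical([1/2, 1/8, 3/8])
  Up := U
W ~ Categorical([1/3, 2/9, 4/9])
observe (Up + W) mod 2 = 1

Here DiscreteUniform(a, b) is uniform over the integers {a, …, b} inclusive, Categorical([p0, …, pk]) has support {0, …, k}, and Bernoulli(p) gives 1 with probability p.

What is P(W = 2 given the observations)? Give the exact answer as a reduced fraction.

Enumerate traces; 78 have nonzero weight after conditioning:
  (X=1, Y=2, Z=0, U=0, W=1) weight 1/324
  (X=1, Y=2, Z=0, U=1, W=0) weight 1/864
  (X=1, Y=2, Z=0, U=1, W=2) weight 1/648
  (X=1, Y=2, Z=0, U=2, W=1) weight 1/432
  (X=1, Y=2, Z=1, U=0, W=0) weight 1/81
  (X=1, Y=2, Z=1, U=0, W=2) weight 4/243
  (X=1, Y=2, Z=1, U=1, W=1) weight 2/243
  (X=1, Y=2, Z=1, U=2, W=0) weight 1/81
  … 70 more
Group by W:
  weight(W=0) = 23/162
  weight(W=1) = 31/243
  weight(W=2) = 46/243
Total weight = 23/162 + 31/243 + 46/243 = 223/486
P(W=0 | obs) = 23/162 / 223/486 = 69/223
P(W=1 | obs) = 31/243 / 223/486 = 62/223
P(W=2 | obs) = 46/243 / 223/486 = 92/223

P(W = 2 | obs) = 92/223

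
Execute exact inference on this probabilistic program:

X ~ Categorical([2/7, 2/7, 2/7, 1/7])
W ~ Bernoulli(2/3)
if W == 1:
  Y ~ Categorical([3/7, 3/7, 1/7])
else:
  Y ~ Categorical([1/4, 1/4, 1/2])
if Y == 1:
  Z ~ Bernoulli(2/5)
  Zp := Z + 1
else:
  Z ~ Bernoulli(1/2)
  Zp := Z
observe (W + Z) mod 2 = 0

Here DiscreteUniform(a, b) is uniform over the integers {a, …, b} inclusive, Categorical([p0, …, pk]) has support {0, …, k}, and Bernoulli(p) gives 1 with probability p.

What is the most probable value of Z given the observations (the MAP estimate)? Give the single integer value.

argmax_v P(Z = v | obs) = 1

Enumerate traces; 24 have nonzero weight after conditioning:
  (X=0, W=0, Y=0, Z=0) weight 1/84
  (X=0, W=0, Y=1, Z=0) weight 1/70
  (X=0, W=0, Y=2, Z=0) weight 1/42
  (X=0, W=1, Y=0, Z=1) weight 2/49
  (X=0, W=1, Y=1, Z=1) weight 8/245
  (X=0, W=1, Y=2, Z=1) weight 2/147
  (X=1, W=0, Y=0, Z=0) weight 1/84
  (X=1, W=0, Y=1, Z=0) weight 1/70
  … 16 more
Group by Z:
  weight(Z=0) = 7/40
  weight(Z=1) = 32/105
Total weight = 7/40 + 32/105 = 403/840
P(Z=0 | obs) = 7/40 / 403/840 = 147/403
P(Z=1 | obs) = 32/105 / 403/840 = 256/403
argmax = 1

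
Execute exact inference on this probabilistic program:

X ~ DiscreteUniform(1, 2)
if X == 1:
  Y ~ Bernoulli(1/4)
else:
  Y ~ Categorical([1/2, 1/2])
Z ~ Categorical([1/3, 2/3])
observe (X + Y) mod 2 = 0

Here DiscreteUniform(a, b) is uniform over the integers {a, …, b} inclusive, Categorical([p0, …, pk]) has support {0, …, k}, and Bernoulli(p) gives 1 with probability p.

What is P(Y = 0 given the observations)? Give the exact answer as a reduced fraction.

Enumerate traces; 4 have nonzero weight after conditioning:
  (X=1, Y=1, Z=0) weight 1/24
  (X=1, Y=1, Z=1) weight 1/12
  (X=2, Y=0, Z=0) weight 1/12
  (X=2, Y=0, Z=1) weight 1/6
Group by Y:
  weight(Y=0) = 1/4
  weight(Y=1) = 1/8
Total weight = 1/4 + 1/8 = 3/8
P(Y=0 | obs) = 1/4 / 3/8 = 2/3
P(Y=1 | obs) = 1/8 / 3/8 = 1/3

P(Y = 0 | obs) = 2/3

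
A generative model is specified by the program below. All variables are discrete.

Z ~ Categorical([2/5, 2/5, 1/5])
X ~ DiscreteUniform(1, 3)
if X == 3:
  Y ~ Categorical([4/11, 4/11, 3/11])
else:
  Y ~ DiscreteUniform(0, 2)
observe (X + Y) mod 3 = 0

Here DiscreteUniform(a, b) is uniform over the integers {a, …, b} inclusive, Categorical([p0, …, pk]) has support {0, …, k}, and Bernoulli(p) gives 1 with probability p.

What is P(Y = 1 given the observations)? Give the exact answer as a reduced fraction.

Enumerate traces; 9 have nonzero weight after conditioning:
  (Z=0, X=1, Y=2) weight 2/45
  (Z=0, X=2, Y=1) weight 2/45
  (Z=0, X=3, Y=0) weight 8/165
  (Z=1, X=1, Y=2) weight 2/45
  (Z=1, X=2, Y=1) weight 2/45
  (Z=1, X=3, Y=0) weight 8/165
  (Z=2, X=1, Y=2) weight 1/45
  (Z=2, X=2, Y=1) weight 1/45
  … 1 more
Group by Y:
  weight(Y=0) = 4/33
  weight(Y=1) = 1/9
  weight(Y=2) = 1/9
Total weight = 4/33 + 1/9 + 1/9 = 34/99
P(Y=0 | obs) = 4/33 / 34/99 = 6/17
P(Y=1 | obs) = 1/9 / 34/99 = 11/34
P(Y=2 | obs) = 1/9 / 34/99 = 11/34

P(Y = 1 | obs) = 11/34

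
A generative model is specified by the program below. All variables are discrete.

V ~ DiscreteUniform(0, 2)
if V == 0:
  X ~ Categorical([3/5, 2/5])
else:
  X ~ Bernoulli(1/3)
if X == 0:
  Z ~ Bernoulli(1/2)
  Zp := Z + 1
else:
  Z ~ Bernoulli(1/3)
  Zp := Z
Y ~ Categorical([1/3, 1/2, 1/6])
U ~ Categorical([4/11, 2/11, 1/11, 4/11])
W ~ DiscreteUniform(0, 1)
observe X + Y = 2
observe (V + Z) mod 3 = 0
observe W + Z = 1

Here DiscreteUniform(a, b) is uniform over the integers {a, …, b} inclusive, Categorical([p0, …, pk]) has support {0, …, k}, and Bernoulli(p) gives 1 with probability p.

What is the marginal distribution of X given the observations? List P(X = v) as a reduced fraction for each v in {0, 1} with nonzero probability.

Enumerate traces; 16 have nonzero weight after conditioning:
  (V=0, X=0, Z=0, Y=2, U=0, W=1) weight 1/330
  (V=0, X=0, Z=0, Y=2, U=1, W=1) weight 1/660
  (V=0, X=0, Z=0, Y=2, U=2, W=1) weight 1/1320
  (V=0, X=0, Z=0, Y=2, U=3, W=1) weight 1/330
  (V=0, X=1, Z=0, Y=1, U=0, W=1) weight 4/495
  (V=0, X=1, Z=0, Y=1, U=1, W=1) weight 2/495
  (V=0, X=1, Z=0, Y=1, U=2, W=1) weight 1/495
  (V=0, X=1, Z=0, Y=1, U=3, W=1) weight 4/495
  … 8 more
Group by X:
  weight(X=0) = 19/1080
  weight(X=1) = 17/540
Total weight = 19/1080 + 17/540 = 53/1080
P(X=0 | obs) = 19/1080 / 53/1080 = 19/53
P(X=1 | obs) = 17/540 / 53/1080 = 34/53

P(X=0) = 19/53, P(X=1) = 34/53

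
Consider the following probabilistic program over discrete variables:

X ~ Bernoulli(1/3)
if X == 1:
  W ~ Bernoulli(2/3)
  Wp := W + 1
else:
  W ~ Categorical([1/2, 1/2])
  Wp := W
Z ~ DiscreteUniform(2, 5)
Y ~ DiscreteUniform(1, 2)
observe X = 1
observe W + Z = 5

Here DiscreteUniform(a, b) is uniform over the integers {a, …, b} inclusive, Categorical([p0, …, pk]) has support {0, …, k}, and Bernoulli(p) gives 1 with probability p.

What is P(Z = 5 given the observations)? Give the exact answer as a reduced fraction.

Enumerate traces; 4 have nonzero weight after conditioning:
  (X=1, W=0, Z=5, Y=1) weight 1/72
  (X=1, W=0, Z=5, Y=2) weight 1/72
  (X=1, W=1, Z=4, Y=1) weight 1/36
  (X=1, W=1, Z=4, Y=2) weight 1/36
Group by Z:
  weight(Z=4) = 1/18
  weight(Z=5) = 1/36
Total weight = 1/18 + 1/36 = 1/12
P(Z=4 | obs) = 1/18 / 1/12 = 2/3
P(Z=5 | obs) = 1/36 / 1/12 = 1/3

P(Z = 5 | obs) = 1/3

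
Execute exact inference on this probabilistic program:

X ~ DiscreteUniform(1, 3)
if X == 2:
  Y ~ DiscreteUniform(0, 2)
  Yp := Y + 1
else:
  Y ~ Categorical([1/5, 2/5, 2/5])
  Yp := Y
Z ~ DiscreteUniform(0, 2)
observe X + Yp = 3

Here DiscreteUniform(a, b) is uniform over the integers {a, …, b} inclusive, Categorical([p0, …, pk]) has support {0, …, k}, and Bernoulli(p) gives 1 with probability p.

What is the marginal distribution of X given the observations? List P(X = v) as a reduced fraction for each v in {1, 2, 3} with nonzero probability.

Enumerate traces; 9 have nonzero weight after conditioning:
  (X=1, Y=2, Z=0) weight 2/45
  (X=1, Y=2, Z=1) weight 2/45
  (X=1, Y=2, Z=2) weight 2/45
  (X=2, Y=0, Z=0) weight 1/27
  (X=2, Y=0, Z=1) weight 1/27
  (X=2, Y=0, Z=2) weight 1/27
  (X=3, Y=0, Z=0) weight 1/45
  (X=3, Y=0, Z=1) weight 1/45
  … 1 more
Group by X:
  weight(X=1) = 2/15
  weight(X=2) = 1/9
  weight(X=3) = 1/15
Total weight = 2/15 + 1/9 + 1/15 = 14/45
P(X=1 | obs) = 2/15 / 14/45 = 3/7
P(X=2 | obs) = 1/9 / 14/45 = 5/14
P(X=3 | obs) = 1/15 / 14/45 = 3/14

P(X=1) = 3/7, P(X=2) = 5/14, P(X=3) = 3/14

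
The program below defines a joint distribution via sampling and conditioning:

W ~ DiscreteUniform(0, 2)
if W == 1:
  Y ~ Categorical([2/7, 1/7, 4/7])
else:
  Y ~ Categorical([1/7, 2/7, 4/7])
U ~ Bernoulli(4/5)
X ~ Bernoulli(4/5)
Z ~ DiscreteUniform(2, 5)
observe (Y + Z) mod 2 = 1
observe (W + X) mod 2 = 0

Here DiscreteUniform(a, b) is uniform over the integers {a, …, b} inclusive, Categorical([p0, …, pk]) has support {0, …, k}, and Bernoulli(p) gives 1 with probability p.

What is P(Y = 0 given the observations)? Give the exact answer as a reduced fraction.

Enumerate traces; 36 have nonzero weight after conditioning:
  (W=0, Y=0, U=0, X=0, Z=3) weight 1/2100
  (W=0, Y=0, U=0, X=0, Z=5) weight 1/2100
  (W=0, Y=0, U=1, X=0, Z=3) weight 1/525
  (W=0, Y=0, U=1, X=0, Z=5) weight 1/525
  (W=0, Y=1, U=0, X=0, Z=2) weight 1/1050
  (W=0, Y=1, U=0, X=0, Z=4) weight 1/1050
  (W=0, Y=1, U=1, X=0, Z=2) weight 2/525
  (W=0, Y=1, U=1, X=0, Z=4) weight 2/525
  (W=0, Y=2, U=0, X=0, Z=3) weight 1/525
  … 27 more
Group by Y:
  weight(Y=0) = 1/21
  weight(Y=1) = 4/105
  weight(Y=2) = 4/35
Total weight = 1/21 + 4/105 + 4/35 = 1/5
P(Y=0 | obs) = 1/21 / 1/5 = 5/21
P(Y=1 | obs) = 4/105 / 1/5 = 4/21
P(Y=2 | obs) = 4/35 / 1/5 = 4/7

P(Y = 0 | obs) = 5/21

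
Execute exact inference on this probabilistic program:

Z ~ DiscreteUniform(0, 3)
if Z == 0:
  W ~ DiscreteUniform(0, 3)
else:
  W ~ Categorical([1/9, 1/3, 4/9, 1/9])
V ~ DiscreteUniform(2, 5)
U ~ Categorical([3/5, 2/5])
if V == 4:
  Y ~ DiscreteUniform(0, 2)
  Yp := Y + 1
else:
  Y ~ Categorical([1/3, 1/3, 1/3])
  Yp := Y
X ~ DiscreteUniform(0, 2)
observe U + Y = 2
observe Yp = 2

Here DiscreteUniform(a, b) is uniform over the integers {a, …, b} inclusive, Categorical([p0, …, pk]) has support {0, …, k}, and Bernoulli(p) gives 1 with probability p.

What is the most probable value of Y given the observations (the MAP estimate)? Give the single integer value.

Enumerate traces; 192 have nonzero weight after conditioning:
  (Z=0, W=0, V=2, U=0, Y=2, X=0) weight 1/960
  (Z=0, W=0, V=2, U=0, Y=2, X=1) weight 1/960
  (Z=0, W=0, V=2, U=0, Y=2, X=2) weight 1/960
  (Z=0, W=0, V=3, U=0, Y=2, X=0) weight 1/960
  (Z=0, W=0, V=3, U=0, Y=2, X=1) weight 1/960
  (Z=0, W=0, V=3, U=0, Y=2, X=2) weight 1/960
  (Z=0, W=0, V=4, U=1, Y=1, X=0) weight 1/1440
  (Z=0, W=0, V=4, U=1, Y=1, X=1) weight 1/1440
  … 184 more
Group by Y:
  weight(Y=1) = 1/30
  weight(Y=2) = 3/20
Total weight = 1/30 + 3/20 = 11/60
P(Y=1 | obs) = 1/30 / 11/60 = 2/11
P(Y=2 | obs) = 3/20 / 11/60 = 9/11
argmax = 2

argmax_v P(Y = v | obs) = 2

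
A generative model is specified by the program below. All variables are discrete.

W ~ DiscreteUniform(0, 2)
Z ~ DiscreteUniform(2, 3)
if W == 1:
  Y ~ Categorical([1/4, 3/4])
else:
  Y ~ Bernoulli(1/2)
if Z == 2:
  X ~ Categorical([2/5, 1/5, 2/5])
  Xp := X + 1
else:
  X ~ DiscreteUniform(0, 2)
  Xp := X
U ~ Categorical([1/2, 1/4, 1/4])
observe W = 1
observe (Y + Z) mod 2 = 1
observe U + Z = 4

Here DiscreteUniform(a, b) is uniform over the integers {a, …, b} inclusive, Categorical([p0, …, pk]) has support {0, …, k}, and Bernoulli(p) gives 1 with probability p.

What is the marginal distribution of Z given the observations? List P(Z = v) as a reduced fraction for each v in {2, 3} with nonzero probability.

P(Z=2) = 3/4, P(Z=3) = 1/4

Enumerate traces; 6 have nonzero weight after conditioning:
  (W=1, Z=2, Y=1, X=0, U=2) weight 1/80
  (W=1, Z=2, Y=1, X=1, U=2) weight 1/160
  (W=1, Z=2, Y=1, X=2, U=2) weight 1/80
  (W=1, Z=3, Y=0, X=0, U=1) weight 1/288
  (W=1, Z=3, Y=0, X=1, U=1) weight 1/288
  (W=1, Z=3, Y=0, X=2, U=1) weight 1/288
Group by Z:
  weight(Z=2) = 1/32
  weight(Z=3) = 1/96
Total weight = 1/32 + 1/96 = 1/24
P(Z=2 | obs) = 1/32 / 1/24 = 3/4
P(Z=3 | obs) = 1/96 / 1/24 = 1/4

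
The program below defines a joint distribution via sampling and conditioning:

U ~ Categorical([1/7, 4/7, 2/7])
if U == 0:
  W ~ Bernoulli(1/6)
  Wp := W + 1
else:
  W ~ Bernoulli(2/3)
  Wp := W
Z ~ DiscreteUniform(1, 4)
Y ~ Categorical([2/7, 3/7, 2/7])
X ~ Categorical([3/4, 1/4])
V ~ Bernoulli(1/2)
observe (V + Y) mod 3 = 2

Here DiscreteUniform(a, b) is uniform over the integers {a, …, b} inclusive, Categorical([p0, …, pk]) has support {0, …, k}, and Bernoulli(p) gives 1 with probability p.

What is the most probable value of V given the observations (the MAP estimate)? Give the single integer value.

Enumerate traces; 96 have nonzero weight after conditioning:
  (U=0, W=0, Z=1, Y=1, X=0, V=1) weight 15/3136
  (U=0, W=0, Z=1, Y=1, X=1, V=1) weight 5/3136
  (U=0, W=0, Z=1, Y=2, X=0, V=0) weight 5/1568
  (U=0, W=0, Z=1, Y=2, X=1, V=0) weight 5/4704
  (U=0, W=0, Z=2, Y=1, X=0, V=1) weight 15/3136
  (U=0, W=0, Z=2, Y=1, X=1, V=1) weight 5/3136
  (U=0, W=0, Z=2, Y=2, X=0, V=0) weight 5/1568
  (U=0, W=0, Z=2, Y=2, X=1, V=0) weight 5/4704
  … 88 more
Group by V:
  weight(V=0) = 1/7
  weight(V=1) = 3/14
Total weight = 1/7 + 3/14 = 5/14
P(V=0 | obs) = 1/7 / 5/14 = 2/5
P(V=1 | obs) = 3/14 / 5/14 = 3/5
argmax = 1

argmax_v P(V = v | obs) = 1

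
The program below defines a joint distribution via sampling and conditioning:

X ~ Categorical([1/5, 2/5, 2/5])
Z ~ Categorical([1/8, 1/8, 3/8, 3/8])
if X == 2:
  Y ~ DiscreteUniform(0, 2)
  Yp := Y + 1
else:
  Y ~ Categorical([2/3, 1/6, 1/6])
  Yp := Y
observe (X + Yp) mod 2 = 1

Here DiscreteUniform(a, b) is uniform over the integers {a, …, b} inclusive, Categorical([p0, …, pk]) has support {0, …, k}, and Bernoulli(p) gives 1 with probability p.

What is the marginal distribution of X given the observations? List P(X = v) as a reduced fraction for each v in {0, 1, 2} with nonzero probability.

P(X=0) = 1/19, P(X=1) = 10/19, P(X=2) = 8/19

Enumerate traces; 20 have nonzero weight after conditioning:
  (X=0, Z=0, Y=1) weight 1/240
  (X=0, Z=1, Y=1) weight 1/240
  (X=0, Z=2, Y=1) weight 1/80
  (X=0, Z=3, Y=1) weight 1/80
  (X=1, Z=0, Y=0) weight 1/30
  (X=1, Z=0, Y=2) weight 1/120
  (X=1, Z=1, Y=0) weight 1/30
  (X=1, Z=1, Y=2) weight 1/120
  (X=2, Z=0, Y=0) weight 1/60
  … 11 more
Group by X:
  weight(X=0) = 1/30
  weight(X=1) = 1/3
  weight(X=2) = 4/15
Total weight = 1/30 + 1/3 + 4/15 = 19/30
P(X=0 | obs) = 1/30 / 19/30 = 1/19
P(X=1 | obs) = 1/3 / 19/30 = 10/19
P(X=2 | obs) = 4/15 / 19/30 = 8/19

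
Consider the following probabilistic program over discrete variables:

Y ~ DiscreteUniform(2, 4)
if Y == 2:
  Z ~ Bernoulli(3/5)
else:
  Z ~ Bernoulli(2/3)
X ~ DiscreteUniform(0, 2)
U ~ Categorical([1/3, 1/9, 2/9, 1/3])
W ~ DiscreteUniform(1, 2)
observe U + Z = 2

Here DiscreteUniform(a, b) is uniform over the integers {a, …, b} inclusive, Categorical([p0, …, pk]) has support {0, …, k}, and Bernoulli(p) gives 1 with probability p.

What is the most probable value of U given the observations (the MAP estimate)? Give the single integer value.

Enumerate traces; 36 have nonzero weight after conditioning:
  (Y=2, Z=0, X=0, U=2, W=1) weight 2/405
  (Y=2, Z=0, X=0, U=2, W=2) weight 2/405
  (Y=2, Z=0, X=1, U=2, W=1) weight 2/405
  (Y=2, Z=0, X=1, U=2, W=2) weight 2/405
  (Y=2, Z=0, X=2, U=2, W=1) weight 2/405
  (Y=2, Z=0, X=2, U=2, W=2) weight 2/405
  (Y=2, Z=1, X=0, U=1, W=1) weight 1/270
  (Y=2, Z=1, X=0, U=1, W=2) weight 1/270
  … 28 more
Group by U:
  weight(U=1) = 29/405
  weight(U=2) = 32/405
Total weight = 29/405 + 32/405 = 61/405
P(U=1 | obs) = 29/405 / 61/405 = 29/61
P(U=2 | obs) = 32/405 / 61/405 = 32/61
argmax = 2

argmax_v P(U = v | obs) = 2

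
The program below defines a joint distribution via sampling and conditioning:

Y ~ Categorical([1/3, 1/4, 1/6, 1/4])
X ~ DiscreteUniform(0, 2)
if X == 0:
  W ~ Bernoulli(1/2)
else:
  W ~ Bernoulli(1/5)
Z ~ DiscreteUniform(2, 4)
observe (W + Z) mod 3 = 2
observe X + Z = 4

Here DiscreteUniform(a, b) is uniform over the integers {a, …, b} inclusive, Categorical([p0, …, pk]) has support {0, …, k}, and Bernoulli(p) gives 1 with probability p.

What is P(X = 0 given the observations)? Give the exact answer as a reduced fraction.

Enumerate traces; 8 have nonzero weight after conditioning:
  (Y=0, X=0, W=1, Z=4) weight 1/54
  (Y=0, X=2, W=0, Z=2) weight 4/135
  (Y=1, X=0, W=1, Z=4) weight 1/72
  (Y=1, X=2, W=0, Z=2) weight 1/45
  (Y=2, X=0, W=1, Z=4) weight 1/108
  (Y=2, X=2, W=0, Z=2) weight 2/135
  (Y=3, X=0, W=1, Z=4) weight 1/72
  (Y=3, X=2, W=0, Z=2) weight 1/45
Group by X:
  weight(X=0) = 1/18
  weight(X=2) = 4/45
Total weight = 1/18 + 4/45 = 13/90
P(X=0 | obs) = 1/18 / 13/90 = 5/13
P(X=2 | obs) = 4/45 / 13/90 = 8/13

P(X = 0 | obs) = 5/13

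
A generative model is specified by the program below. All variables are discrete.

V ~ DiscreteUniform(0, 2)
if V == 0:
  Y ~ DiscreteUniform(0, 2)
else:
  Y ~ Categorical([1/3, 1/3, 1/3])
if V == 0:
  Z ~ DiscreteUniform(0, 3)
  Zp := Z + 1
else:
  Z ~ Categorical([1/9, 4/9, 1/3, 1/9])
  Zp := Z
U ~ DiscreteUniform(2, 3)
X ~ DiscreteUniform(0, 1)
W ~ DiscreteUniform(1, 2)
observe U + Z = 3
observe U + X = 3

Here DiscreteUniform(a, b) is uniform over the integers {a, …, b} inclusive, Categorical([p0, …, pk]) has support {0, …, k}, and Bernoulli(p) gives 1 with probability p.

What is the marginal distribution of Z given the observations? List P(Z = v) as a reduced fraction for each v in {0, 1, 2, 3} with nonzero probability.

Enumerate traces; 36 have nonzero weight after conditioning:
  (V=0, Y=0, Z=0, U=3, X=0, W=1) weight 1/288
  (V=0, Y=0, Z=0, U=3, X=0, W=2) weight 1/288
  (V=0, Y=0, Z=1, U=2, X=1, W=1) weight 1/288
  (V=0, Y=0, Z=1, U=2, X=1, W=2) weight 1/288
  (V=0, Y=1, Z=0, U=3, X=0, W=1) weight 1/288
  (V=0, Y=1, Z=0, U=3, X=0, W=2) weight 1/288
  (V=0, Y=1, Z=1, U=2, X=1, W=1) weight 1/288
  (V=0, Y=1, Z=1, U=2, X=1, W=2) weight 1/288
  … 28 more
Group by Z:
  weight(Z=0) = 17/432
  weight(Z=1) = 41/432
Total weight = 17/432 + 41/432 = 29/216
P(Z=0 | obs) = 17/432 / 29/216 = 17/58
P(Z=1 | obs) = 41/432 / 29/216 = 41/58

P(Z=0) = 17/58, P(Z=1) = 41/58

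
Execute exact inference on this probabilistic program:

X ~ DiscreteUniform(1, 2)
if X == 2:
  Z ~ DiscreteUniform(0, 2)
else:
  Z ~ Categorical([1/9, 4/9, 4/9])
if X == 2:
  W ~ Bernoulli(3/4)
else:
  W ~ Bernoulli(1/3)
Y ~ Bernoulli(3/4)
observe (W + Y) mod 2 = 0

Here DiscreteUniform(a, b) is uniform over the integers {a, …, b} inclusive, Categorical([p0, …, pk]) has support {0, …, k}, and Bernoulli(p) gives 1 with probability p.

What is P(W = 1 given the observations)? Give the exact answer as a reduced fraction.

P(W = 1 | obs) = 39/50

Enumerate traces; 12 have nonzero weight after conditioning:
  (X=1, Z=0, W=0, Y=0) weight 1/108
  (X=1, Z=0, W=1, Y=1) weight 1/72
  (X=1, Z=1, W=0, Y=0) weight 1/27
  (X=1, Z=1, W=1, Y=1) weight 1/18
  (X=1, Z=2, W=0, Y=0) weight 1/27
  (X=1, Z=2, W=1, Y=1) weight 1/18
  (X=2, Z=0, W=0, Y=0) weight 1/96
  (X=2, Z=0, W=1, Y=1) weight 3/32
  … 4 more
Group by W:
  weight(W=0) = 11/96
  weight(W=1) = 13/32
Total weight = 11/96 + 13/32 = 25/48
P(W=0 | obs) = 11/96 / 25/48 = 11/50
P(W=1 | obs) = 13/32 / 25/48 = 39/50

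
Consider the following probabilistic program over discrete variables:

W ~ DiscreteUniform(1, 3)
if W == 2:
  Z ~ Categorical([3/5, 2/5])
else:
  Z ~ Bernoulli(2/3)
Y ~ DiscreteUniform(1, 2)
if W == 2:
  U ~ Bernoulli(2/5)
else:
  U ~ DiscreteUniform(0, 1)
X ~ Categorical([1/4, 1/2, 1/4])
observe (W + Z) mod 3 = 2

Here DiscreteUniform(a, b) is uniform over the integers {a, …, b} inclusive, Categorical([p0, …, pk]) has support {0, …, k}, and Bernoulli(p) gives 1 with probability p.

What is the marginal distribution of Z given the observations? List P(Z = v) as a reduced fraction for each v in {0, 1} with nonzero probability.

P(Z=0) = 9/19, P(Z=1) = 10/19

Enumerate traces; 24 have nonzero weight after conditioning:
  (W=1, Z=1, Y=1, U=0, X=0) weight 1/72
  (W=1, Z=1, Y=1, U=0, X=1) weight 1/36
  (W=1, Z=1, Y=1, U=0, X=2) weight 1/72
  (W=1, Z=1, Y=1, U=1, X=0) weight 1/72
  (W=1, Z=1, Y=1, U=1, X=1) weight 1/36
  (W=1, Z=1, Y=1, U=1, X=2) weight 1/72
  (W=1, Z=1, Y=2, U=0, X=0) weight 1/72
  (W=1, Z=1, Y=2, U=0, X=1) weight 1/36
  (W=2, Z=0, Y=1, U=0, X=0) weight 3/200
  … 15 more
Group by Z:
  weight(Z=0) = 1/5
  weight(Z=1) = 2/9
Total weight = 1/5 + 2/9 = 19/45
P(Z=0 | obs) = 1/5 / 19/45 = 9/19
P(Z=1 | obs) = 2/9 / 19/45 = 10/19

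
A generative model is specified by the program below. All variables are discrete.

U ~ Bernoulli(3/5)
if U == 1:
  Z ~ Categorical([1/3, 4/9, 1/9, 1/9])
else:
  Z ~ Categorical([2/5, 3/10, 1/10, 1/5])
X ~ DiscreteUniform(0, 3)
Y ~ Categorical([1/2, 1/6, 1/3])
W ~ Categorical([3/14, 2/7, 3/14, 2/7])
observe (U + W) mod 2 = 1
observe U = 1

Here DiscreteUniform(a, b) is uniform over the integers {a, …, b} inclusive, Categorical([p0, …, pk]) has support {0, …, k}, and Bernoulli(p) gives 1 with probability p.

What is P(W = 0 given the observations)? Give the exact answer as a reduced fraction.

P(W = 0 | obs) = 1/2

Enumerate traces; 96 have nonzero weight after conditioning:
  (U=1, Z=0, X=0, Y=0, W=0) weight 3/560
  (U=1, Z=0, X=0, Y=0, W=2) weight 3/560
  (U=1, Z=0, X=0, Y=1, W=0) weight 1/560
  (U=1, Z=0, X=0, Y=1, W=2) weight 1/560
  (U=1, Z=0, X=0, Y=2, W=0) weight 1/280
  (U=1, Z=0, X=0, Y=2, W=2) weight 1/280
  (U=1, Z=0, X=1, Y=0, W=0) weight 3/560
  (U=1, Z=0, X=1, Y=0, W=2) weight 3/560
  … 88 more
Group by W:
  weight(W=0) = 9/70
  weight(W=2) = 9/70
Total weight = 9/70 + 9/70 = 9/35
P(W=0 | obs) = 9/70 / 9/35 = 1/2
P(W=2 | obs) = 9/70 / 9/35 = 1/2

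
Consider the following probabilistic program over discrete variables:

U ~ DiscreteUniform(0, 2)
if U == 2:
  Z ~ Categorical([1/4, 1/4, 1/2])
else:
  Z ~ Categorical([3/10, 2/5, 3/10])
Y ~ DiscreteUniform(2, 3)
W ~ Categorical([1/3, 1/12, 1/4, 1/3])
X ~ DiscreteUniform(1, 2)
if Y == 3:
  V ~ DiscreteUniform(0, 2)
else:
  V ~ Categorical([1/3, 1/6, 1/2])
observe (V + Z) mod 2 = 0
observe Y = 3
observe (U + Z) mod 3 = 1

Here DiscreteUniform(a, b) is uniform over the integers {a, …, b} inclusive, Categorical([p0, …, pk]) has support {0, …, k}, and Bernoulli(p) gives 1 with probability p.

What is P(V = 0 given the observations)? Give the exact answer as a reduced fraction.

P(V = 0 | obs) = 2/5

Enumerate traces; 40 have nonzero weight after conditioning:
  (U=0, Z=1, Y=3, W=0, X=1, V=1) weight 1/270
  (U=0, Z=1, Y=3, W=0, X=2, V=1) weight 1/270
  (U=0, Z=1, Y=3, W=1, X=1, V=1) weight 1/1080
  (U=0, Z=1, Y=3, W=1, X=2, V=1) weight 1/1080
  (U=0, Z=1, Y=3, W=2, X=1, V=1) weight 1/360
  (U=0, Z=1, Y=3, W=2, X=2, V=1) weight 1/360
  (U=0, Z=1, Y=3, W=3, X=1, V=1) weight 1/270
  (U=0, Z=1, Y=3, W=3, X=2, V=1) weight 1/270
  (U=1, Z=0, Y=3, W=0, X=1, V=0) weight 1/360
  (U=1, Z=0, Y=3, W=0, X=1, V=2) weight 1/360
  … 30 more
Group by V:
  weight(V=0) = 2/45
  weight(V=1) = 1/45
  weight(V=2) = 2/45
Total weight = 2/45 + 1/45 + 2/45 = 1/9
P(V=0 | obs) = 2/45 / 1/9 = 2/5
P(V=1 | obs) = 1/45 / 1/9 = 1/5
P(V=2 | obs) = 2/45 / 1/9 = 2/5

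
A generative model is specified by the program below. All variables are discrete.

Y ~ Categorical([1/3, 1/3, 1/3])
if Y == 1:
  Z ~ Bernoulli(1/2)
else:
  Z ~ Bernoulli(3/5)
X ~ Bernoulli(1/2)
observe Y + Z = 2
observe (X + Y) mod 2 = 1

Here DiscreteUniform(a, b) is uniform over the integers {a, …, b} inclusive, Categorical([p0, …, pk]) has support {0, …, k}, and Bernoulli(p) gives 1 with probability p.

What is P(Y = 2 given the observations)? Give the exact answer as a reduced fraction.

P(Y = 2 | obs) = 4/9

Enumerate traces; 2 have nonzero weight after conditioning:
  (Y=1, Z=1, X=0) weight 1/12
  (Y=2, Z=0, X=1) weight 1/15
Group by Y:
  weight(Y=1) = 1/12
  weight(Y=2) = 1/15
Total weight = 1/12 + 1/15 = 3/20
P(Y=1 | obs) = 1/12 / 3/20 = 5/9
P(Y=2 | obs) = 1/15 / 3/20 = 4/9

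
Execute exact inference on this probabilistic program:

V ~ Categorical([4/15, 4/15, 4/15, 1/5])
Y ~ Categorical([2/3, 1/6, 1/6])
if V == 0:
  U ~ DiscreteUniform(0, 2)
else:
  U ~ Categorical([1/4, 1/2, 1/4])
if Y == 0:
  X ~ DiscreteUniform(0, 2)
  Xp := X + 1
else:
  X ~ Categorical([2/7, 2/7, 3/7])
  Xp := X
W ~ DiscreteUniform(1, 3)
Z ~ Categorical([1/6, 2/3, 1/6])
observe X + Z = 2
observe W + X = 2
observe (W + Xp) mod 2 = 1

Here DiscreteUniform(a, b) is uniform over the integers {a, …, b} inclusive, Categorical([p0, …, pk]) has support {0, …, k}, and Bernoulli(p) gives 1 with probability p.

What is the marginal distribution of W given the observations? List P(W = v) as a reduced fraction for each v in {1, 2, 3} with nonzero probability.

Enumerate traces; 24 have nonzero weight after conditioning:
  (V=0, Y=0, U=0, X=0, W=2, Z=2) weight 4/3645
  (V=0, Y=0, U=0, X=1, W=1, Z=1) weight 16/3645
  (V=0, Y=0, U=1, X=0, W=2, Z=2) weight 4/3645
  (V=0, Y=0, U=1, X=1, W=1, Z=1) weight 16/3645
  (V=0, Y=0, U=2, X=0, W=2, Z=2) weight 4/3645
  (V=0, Y=0, U=2, X=1, W=1, Z=1) weight 16/3645
  (V=1, Y=0, U=0, X=0, W=2, Z=2) weight 1/1215
  (V=1, Y=0, U=0, X=1, W=1, Z=1) weight 4/1215
  … 16 more
Group by W:
  weight(W=1) = 4/81
  weight(W=2) = 1/81
Total weight = 4/81 + 1/81 = 5/81
P(W=1 | obs) = 4/81 / 5/81 = 4/5
P(W=2 | obs) = 1/81 / 5/81 = 1/5

P(W=1) = 4/5, P(W=2) = 1/5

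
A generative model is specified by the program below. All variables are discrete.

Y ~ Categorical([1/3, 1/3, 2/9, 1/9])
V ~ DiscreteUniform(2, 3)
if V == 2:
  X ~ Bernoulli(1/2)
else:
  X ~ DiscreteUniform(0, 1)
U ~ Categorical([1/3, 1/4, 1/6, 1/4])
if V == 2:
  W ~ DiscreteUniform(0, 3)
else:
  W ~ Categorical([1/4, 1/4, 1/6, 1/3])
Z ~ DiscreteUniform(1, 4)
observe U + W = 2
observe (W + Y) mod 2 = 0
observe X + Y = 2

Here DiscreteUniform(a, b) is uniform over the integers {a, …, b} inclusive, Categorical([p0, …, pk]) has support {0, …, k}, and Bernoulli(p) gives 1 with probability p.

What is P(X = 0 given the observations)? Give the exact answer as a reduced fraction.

P(X = 0 | obs) = 32/59

Enumerate traces; 24 have nonzero weight after conditioning:
  (Y=1, V=2, X=1, U=1, W=1, Z=1) weight 1/768
  (Y=1, V=2, X=1, U=1, W=1, Z=2) weight 1/768
  (Y=1, V=2, X=1, U=1, W=1, Z=3) weight 1/768
  (Y=1, V=2, X=1, U=1, W=1, Z=4) weight 1/768
  (Y=1, V=3, X=1, U=1, W=1, Z=1) weight 1/768
  (Y=1, V=3, X=1, U=1, W=1, Z=2) weight 1/768
  (Y=1, V=3, X=1, U=1, W=1, Z=3) weight 1/768
  (Y=1, V=3, X=1, U=1, W=1, Z=4) weight 1/768
  (Y=2, V=2, X=0, U=0, W=2, Z=1) weight 1/864
  … 15 more
Group by X:
  weight(X=0) = 1/81
  weight(X=1) = 1/96
Total weight = 1/81 + 1/96 = 59/2592
P(X=0 | obs) = 1/81 / 59/2592 = 32/59
P(X=1 | obs) = 1/96 / 59/2592 = 27/59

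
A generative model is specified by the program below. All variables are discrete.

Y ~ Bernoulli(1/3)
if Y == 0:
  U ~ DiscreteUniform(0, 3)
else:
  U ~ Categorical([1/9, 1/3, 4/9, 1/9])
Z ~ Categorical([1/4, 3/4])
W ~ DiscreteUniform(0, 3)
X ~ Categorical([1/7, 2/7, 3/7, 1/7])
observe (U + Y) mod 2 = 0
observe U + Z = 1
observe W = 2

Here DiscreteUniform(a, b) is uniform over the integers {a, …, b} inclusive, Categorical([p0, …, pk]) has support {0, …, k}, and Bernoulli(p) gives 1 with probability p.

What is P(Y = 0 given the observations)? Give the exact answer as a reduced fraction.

Enumerate traces; 8 have nonzero weight after conditioning:
  (Y=0, U=0, Z=1, W=2, X=0) weight 1/224
  (Y=0, U=0, Z=1, W=2, X=1) weight 1/112
  (Y=0, U=0, Z=1, W=2, X=2) weight 3/224
  (Y=0, U=0, Z=1, W=2, X=3) weight 1/224
  (Y=1, U=1, Z=0, W=2, X=0) weight 1/1008
  (Y=1, U=1, Z=0, W=2, X=1) weight 1/504
  (Y=1, U=1, Z=0, W=2, X=2) weight 1/336
  (Y=1, U=1, Z=0, W=2, X=3) weight 1/1008
Group by Y:
  weight(Y=0) = 1/32
  weight(Y=1) = 1/144
Total weight = 1/32 + 1/144 = 11/288
P(Y=0 | obs) = 1/32 / 11/288 = 9/11
P(Y=1 | obs) = 1/144 / 11/288 = 2/11

P(Y = 0 | obs) = 9/11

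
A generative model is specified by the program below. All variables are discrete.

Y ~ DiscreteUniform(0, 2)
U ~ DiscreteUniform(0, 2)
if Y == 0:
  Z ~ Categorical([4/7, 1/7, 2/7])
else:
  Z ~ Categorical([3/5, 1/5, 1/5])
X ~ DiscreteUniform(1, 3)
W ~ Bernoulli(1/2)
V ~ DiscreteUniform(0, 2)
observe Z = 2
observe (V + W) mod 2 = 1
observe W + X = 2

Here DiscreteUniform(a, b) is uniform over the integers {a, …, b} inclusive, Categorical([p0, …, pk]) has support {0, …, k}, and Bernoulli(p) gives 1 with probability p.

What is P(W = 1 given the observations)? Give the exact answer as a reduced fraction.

Enumerate traces; 27 have nonzero weight after conditioning:
  (Y=0, U=0, Z=2, X=1, W=1, V=0) weight 1/567
  (Y=0, U=0, Z=2, X=1, W=1, V=2) weight 1/567
  (Y=0, U=0, Z=2, X=2, W=0, V=1) weight 1/567
  (Y=0, U=1, Z=2, X=1, W=1, V=0) weight 1/567
  (Y=0, U=1, Z=2, X=1, W=1, V=2) weight 1/567
  (Y=0, U=1, Z=2, X=2, W=0, V=1) weight 1/567
  (Y=0, U=2, Z=2, X=1, W=1, V=0) weight 1/567
  (Y=0, U=2, Z=2, X=1, W=1, V=2) weight 1/567
  … 19 more
Group by W:
  weight(W=0) = 4/315
  weight(W=1) = 8/315
Total weight = 4/315 + 8/315 = 4/105
P(W=0 | obs) = 4/315 / 4/105 = 1/3
P(W=1 | obs) = 8/315 / 4/105 = 2/3

P(W = 1 | obs) = 2/3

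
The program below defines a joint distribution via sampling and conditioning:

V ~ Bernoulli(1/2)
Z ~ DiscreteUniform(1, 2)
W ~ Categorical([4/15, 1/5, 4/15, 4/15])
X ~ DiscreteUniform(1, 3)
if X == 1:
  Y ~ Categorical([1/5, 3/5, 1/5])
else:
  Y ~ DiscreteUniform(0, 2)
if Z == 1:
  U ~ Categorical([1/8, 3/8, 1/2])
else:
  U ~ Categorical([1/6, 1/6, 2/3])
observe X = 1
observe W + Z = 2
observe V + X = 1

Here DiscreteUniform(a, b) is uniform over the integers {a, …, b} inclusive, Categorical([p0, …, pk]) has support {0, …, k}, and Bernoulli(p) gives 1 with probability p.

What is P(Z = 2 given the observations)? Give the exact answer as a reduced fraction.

P(Z = 2 | obs) = 4/7

Enumerate traces; 18 have nonzero weight after conditioning:
  (V=0, Z=1, W=1, X=1, Y=0, U=0) weight 1/2400
  (V=0, Z=1, W=1, X=1, Y=0, U=1) weight 1/800
  (V=0, Z=1, W=1, X=1, Y=0, U=2) weight 1/600
  (V=0, Z=1, W=1, X=1, Y=1, U=0) weight 1/800
  (V=0, Z=1, W=1, X=1, Y=1, U=1) weight 3/800
  (V=0, Z=1, W=1, X=1, Y=1, U=2) weight 1/200
  (V=0, Z=1, W=1, X=1, Y=2, U=0) weight 1/2400
  (V=0, Z=1, W=1, X=1, Y=2, U=1) weight 1/800
  (V=0, Z=2, W=0, X=1, Y=0, U=0) weight 1/1350
  … 9 more
Group by Z:
  weight(Z=1) = 1/60
  weight(Z=2) = 1/45
Total weight = 1/60 + 1/45 = 7/180
P(Z=1 | obs) = 1/60 / 7/180 = 3/7
P(Z=2 | obs) = 1/45 / 7/180 = 4/7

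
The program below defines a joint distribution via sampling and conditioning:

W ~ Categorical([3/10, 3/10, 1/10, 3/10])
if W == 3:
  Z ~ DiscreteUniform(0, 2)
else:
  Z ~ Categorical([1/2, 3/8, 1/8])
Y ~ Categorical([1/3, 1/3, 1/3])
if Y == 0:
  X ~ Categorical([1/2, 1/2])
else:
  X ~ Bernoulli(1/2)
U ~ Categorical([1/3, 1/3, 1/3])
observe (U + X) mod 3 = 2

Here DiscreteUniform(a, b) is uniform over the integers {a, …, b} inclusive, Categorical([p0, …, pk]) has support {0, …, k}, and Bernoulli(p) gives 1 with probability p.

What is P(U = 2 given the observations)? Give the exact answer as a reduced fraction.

Enumerate traces; 72 have nonzero weight after conditioning:
  (W=0, Z=0, Y=0, X=0, U=2) weight 1/120
  (W=0, Z=0, Y=0, X=1, U=1) weight 1/120
  (W=0, Z=0, Y=1, X=0, U=2) weight 1/120
  (W=0, Z=0, Y=1, X=1, U=1) weight 1/120
  (W=0, Z=0, Y=2, X=0, U=2) weight 1/120
  (W=0, Z=0, Y=2, X=1, U=1) weight 1/120
  (W=0, Z=1, Y=0, X=0, U=2) weight 1/160
  (W=0, Z=1, Y=0, X=1, U=1) weight 1/160
  … 64 more
Group by U:
  weight(U=1) = 1/6
  weight(U=2) = 1/6
Total weight = 1/6 + 1/6 = 1/3
P(U=1 | obs) = 1/6 / 1/3 = 1/2
P(U=2 | obs) = 1/6 / 1/3 = 1/2

P(U = 2 | obs) = 1/2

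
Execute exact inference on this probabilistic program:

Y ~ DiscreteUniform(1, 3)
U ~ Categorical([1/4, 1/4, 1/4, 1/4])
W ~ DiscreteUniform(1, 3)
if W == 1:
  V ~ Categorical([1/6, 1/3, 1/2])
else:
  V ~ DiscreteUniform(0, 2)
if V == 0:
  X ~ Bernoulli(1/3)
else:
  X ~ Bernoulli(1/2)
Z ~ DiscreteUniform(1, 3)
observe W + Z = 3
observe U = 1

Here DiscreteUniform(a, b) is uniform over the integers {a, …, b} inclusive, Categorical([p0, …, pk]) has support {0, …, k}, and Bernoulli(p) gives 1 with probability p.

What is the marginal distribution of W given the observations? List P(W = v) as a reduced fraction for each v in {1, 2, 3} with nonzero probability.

Enumerate traces; 36 have nonzero weight after conditioning:
  (Y=1, U=1, W=1, V=0, X=0, Z=2) weight 1/972
  (Y=1, U=1, W=1, V=0, X=1, Z=2) weight 1/1944
  (Y=1, U=1, W=1, V=1, X=0, Z=2) weight 1/648
  (Y=1, U=1, W=1, V=1, X=1, Z=2) weight 1/648
  (Y=1, U=1, W=1, V=2, X=0, Z=2) weight 1/432
  (Y=1, U=1, W=1, V=2, X=1, Z=2) weight 1/432
  (Y=1, U=1, W=2, V=0, X=0, Z=1) weight 1/486
  (Y=1, U=1, W=2, V=0, X=1, Z=1) weight 1/972
  … 28 more
Group by W:
  weight(W=1) = 1/36
  weight(W=2) = 1/36
Total weight = 1/36 + 1/36 = 1/18
P(W=1 | obs) = 1/36 / 1/18 = 1/2
P(W=2 | obs) = 1/36 / 1/18 = 1/2

P(W=1) = 1/2, P(W=2) = 1/2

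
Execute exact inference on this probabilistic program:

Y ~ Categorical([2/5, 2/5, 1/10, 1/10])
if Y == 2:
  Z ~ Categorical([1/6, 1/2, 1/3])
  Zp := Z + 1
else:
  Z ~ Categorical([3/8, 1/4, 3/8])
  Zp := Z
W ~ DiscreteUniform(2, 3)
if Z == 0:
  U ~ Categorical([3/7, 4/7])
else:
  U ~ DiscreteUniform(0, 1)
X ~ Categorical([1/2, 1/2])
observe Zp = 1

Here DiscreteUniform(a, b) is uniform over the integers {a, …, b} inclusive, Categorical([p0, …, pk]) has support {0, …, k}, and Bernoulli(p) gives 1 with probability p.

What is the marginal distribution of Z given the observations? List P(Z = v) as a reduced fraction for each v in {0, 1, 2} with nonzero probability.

P(Z=0) = 2/29, P(Z=1) = 27/29

Enumerate traces; 32 have nonzero weight after conditioning:
  (Y=0, Z=1, W=2, U=0, X=0) weight 1/80
  (Y=0, Z=1, W=2, U=0, X=1) weight 1/80
  (Y=0, Z=1, W=2, U=1, X=0) weight 1/80
  (Y=0, Z=1, W=2, U=1, X=1) weight 1/80
  (Y=0, Z=1, W=3, U=0, X=0) weight 1/80
  (Y=0, Z=1, W=3, U=0, X=1) weight 1/80
  (Y=0, Z=1, W=3, U=1, X=0) weight 1/80
  (Y=0, Z=1, W=3, U=1, X=1) weight 1/80
  (Y=2, Z=0, W=2, U=0, X=0) weight 1/560
  … 23 more
Group by Z:
  weight(Z=0) = 1/60
  weight(Z=1) = 9/40
Total weight = 1/60 + 9/40 = 29/120
P(Z=0 | obs) = 1/60 / 29/120 = 2/29
P(Z=1 | obs) = 9/40 / 29/120 = 27/29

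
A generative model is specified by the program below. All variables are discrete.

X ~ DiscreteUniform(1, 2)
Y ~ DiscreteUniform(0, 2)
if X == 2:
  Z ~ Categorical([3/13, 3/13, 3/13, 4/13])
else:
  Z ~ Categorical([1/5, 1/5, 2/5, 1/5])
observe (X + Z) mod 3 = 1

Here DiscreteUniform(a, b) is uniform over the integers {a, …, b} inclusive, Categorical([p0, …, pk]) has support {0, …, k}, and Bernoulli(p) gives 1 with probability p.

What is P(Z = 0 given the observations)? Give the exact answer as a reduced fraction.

Enumerate traces; 9 have nonzero weight after conditioning:
  (X=1, Y=0, Z=0) weight 1/30
  (X=1, Y=0, Z=3) weight 1/30
  (X=1, Y=1, Z=0) weight 1/30
  (X=1, Y=1, Z=3) weight 1/30
  (X=1, Y=2, Z=0) weight 1/30
  (X=1, Y=2, Z=3) weight 1/30
  (X=2, Y=0, Z=2) weight 1/26
  (X=2, Y=1, Z=2) weight 1/26
  … 1 more
Group by Z:
  weight(Z=0) = 1/10
  weight(Z=2) = 3/26
  weight(Z=3) = 1/10
Total weight = 1/10 + 3/26 + 1/10 = 41/130
P(Z=0 | obs) = 1/10 / 41/130 = 13/41
P(Z=2 | obs) = 3/26 / 41/130 = 15/41
P(Z=3 | obs) = 1/10 / 41/130 = 13/41

P(Z = 0 | obs) = 13/41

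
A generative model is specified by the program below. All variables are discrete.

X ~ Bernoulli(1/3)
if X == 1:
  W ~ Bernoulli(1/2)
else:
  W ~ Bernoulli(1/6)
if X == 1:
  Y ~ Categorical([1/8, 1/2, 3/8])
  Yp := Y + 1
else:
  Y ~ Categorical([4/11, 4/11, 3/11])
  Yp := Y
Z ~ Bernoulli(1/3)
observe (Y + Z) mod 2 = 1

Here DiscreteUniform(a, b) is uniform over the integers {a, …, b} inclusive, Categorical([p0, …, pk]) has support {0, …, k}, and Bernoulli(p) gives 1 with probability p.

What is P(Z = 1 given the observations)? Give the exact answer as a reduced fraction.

Enumerate traces; 12 have nonzero weight after conditioning:
  (X=0, W=0, Y=0, Z=1) weight 20/297
  (X=0, W=0, Y=1, Z=0) weight 40/297
  (X=0, W=0, Y=2, Z=1) weight 5/99
  (X=0, W=1, Y=0, Z=1) weight 4/297
  (X=0, W=1, Y=1, Z=0) weight 8/297
  (X=0, W=1, Y=2, Z=1) weight 1/99
  (X=1, W=0, Y=0, Z=1) weight 1/144
  (X=1, W=0, Y=1, Z=0) weight 1/18
  … 4 more
Group by Z:
  weight(Z=0) = 3/11
  weight(Z=1) = 13/66
Total weight = 3/11 + 13/66 = 31/66
P(Z=0 | obs) = 3/11 / 31/66 = 18/31
P(Z=1 | obs) = 13/66 / 31/66 = 13/31

P(Z = 1 | obs) = 13/31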